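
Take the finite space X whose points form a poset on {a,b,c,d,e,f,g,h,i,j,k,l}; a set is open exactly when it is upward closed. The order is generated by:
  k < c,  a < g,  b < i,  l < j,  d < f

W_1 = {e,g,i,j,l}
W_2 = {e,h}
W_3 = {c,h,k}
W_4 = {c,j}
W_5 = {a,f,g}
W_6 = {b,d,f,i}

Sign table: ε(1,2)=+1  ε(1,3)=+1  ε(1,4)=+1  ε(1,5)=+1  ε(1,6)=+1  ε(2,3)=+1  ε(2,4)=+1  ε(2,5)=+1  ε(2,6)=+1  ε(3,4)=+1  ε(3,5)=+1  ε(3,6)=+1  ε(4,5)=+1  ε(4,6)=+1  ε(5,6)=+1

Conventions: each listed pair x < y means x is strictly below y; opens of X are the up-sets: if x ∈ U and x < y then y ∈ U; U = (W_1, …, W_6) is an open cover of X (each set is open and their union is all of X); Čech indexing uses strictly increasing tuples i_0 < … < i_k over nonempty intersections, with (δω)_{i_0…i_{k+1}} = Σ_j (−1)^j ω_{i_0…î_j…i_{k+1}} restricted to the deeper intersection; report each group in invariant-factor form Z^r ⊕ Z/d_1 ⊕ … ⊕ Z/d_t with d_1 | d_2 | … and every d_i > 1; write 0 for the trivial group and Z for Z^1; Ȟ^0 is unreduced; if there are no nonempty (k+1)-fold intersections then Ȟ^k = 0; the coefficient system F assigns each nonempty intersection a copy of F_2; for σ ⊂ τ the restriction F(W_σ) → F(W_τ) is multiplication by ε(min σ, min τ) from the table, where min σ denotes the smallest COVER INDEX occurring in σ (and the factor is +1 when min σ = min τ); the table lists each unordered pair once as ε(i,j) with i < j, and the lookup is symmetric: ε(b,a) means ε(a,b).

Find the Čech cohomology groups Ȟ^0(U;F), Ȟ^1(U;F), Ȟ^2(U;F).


nonempty overlaps:
  W12={e} W14={j} W15={g} W16={i} W23={h} W34={c} W56={f}
C dims 6,7; δ0: rk_F2 5
degree 0: 6−5−0 = 1 → Ȟ^0 ≅ Z/2
degree 1: 7−0−5 = 2 → Ȟ^1 ≅ Z/2 ⊕ Z/2
degree 2: 0−0−0 = 0 → Ȟ^2 ≅ 0

Ȟ^0 = Z/2,  Ȟ^1 = Z/2 ⊕ Z/2,  Ȟ^2 = 0


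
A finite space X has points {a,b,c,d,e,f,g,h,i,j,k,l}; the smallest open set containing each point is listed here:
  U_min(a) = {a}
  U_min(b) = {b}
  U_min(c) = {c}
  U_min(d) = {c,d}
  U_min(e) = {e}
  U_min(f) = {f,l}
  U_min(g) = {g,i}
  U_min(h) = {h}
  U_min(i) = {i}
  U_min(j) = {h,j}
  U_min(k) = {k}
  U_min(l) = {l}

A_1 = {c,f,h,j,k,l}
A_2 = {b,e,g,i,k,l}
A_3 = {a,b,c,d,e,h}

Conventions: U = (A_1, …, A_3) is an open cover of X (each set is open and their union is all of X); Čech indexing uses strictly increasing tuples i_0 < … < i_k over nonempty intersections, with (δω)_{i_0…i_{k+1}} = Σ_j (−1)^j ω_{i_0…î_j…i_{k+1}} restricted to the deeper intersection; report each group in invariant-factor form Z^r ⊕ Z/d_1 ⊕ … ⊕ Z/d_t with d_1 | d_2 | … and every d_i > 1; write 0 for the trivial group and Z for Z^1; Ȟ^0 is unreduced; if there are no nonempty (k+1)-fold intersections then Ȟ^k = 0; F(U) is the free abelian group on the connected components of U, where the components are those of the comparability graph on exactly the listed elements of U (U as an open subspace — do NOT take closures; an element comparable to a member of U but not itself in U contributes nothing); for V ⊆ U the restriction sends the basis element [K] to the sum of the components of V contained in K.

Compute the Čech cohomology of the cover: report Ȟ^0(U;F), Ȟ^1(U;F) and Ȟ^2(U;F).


Ȟ^0(U;F) ≅ Z^8, Ȟ^1(U;F) ≅ 0, Ȟ^2(U;F) ≅ 0

intersection data:
  A12={k,l} A13={c,h} A23={b,e}
components per intersection:
  A1: {c} {f,l} {h,j} {k}
  A2: {b} {e} {g,i} {k} {l}
  A3: {a} {b} {c,d} {e} {h}
  A12: {k} {l}
  A13: {c} {h}
  A23: {b} {e}
C dims 14,6; δ0: rk 6, SNF 1^6
Ȟ^0 = (14 − 6) − 0 = 8, so Ȟ^0 ≅ Z^8
Ȟ^1 = (6 − 0) − 6 = 0, so Ȟ^1 ≅ 0
Ȟ^2 = (0 − 0) − 0 = 0, so Ȟ^2 ≅ 0


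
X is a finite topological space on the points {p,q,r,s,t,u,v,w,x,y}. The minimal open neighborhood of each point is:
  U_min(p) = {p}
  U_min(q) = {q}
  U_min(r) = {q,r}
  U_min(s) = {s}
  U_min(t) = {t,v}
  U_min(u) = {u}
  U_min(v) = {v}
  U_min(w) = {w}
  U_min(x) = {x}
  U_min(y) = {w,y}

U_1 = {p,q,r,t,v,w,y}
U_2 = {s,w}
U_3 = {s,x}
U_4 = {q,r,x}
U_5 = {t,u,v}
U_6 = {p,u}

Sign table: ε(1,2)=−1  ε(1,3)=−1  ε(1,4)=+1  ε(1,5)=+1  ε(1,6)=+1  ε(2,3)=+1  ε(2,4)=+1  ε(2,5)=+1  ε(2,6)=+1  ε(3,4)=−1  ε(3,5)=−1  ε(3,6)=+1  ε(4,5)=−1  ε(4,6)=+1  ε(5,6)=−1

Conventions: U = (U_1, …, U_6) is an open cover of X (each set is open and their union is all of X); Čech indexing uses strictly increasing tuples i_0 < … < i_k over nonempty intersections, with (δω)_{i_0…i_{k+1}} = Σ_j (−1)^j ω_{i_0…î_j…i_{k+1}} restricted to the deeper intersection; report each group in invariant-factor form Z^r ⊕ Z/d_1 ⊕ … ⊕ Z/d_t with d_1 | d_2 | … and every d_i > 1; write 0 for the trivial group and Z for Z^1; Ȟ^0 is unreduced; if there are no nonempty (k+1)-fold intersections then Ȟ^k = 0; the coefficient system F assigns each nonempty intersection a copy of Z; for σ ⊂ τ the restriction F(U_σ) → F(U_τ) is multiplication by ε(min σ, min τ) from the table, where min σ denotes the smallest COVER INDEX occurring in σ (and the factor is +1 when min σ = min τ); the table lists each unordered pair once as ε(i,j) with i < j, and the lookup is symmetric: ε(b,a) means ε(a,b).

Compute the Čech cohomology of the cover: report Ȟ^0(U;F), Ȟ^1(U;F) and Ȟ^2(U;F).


Ȟ^0(U;F) ≅ 0, Ȟ^1(U;F) ≅ Z ⊕ Z/2, Ȟ^2(U;F) ≅ 0

nerve of the cover:
  U12={w} U14={q,r} U15={t,v} U16={p} U23={s} U34={x} U56={u}
C dims 6,7; δ0: rk 6, SNF 1^5·2
Ȟ^0 = (6 − 6) − 0 = 0, so Ȟ^0 ≅ 0
Ȟ^1 = (7 − 0) − 6 = 1 plus torsion [2], so Ȟ^1 ≅ Z ⊕ Z/2
Ȟ^2 = (0 − 0) − 0 = 0, so Ȟ^2 ≅ 0


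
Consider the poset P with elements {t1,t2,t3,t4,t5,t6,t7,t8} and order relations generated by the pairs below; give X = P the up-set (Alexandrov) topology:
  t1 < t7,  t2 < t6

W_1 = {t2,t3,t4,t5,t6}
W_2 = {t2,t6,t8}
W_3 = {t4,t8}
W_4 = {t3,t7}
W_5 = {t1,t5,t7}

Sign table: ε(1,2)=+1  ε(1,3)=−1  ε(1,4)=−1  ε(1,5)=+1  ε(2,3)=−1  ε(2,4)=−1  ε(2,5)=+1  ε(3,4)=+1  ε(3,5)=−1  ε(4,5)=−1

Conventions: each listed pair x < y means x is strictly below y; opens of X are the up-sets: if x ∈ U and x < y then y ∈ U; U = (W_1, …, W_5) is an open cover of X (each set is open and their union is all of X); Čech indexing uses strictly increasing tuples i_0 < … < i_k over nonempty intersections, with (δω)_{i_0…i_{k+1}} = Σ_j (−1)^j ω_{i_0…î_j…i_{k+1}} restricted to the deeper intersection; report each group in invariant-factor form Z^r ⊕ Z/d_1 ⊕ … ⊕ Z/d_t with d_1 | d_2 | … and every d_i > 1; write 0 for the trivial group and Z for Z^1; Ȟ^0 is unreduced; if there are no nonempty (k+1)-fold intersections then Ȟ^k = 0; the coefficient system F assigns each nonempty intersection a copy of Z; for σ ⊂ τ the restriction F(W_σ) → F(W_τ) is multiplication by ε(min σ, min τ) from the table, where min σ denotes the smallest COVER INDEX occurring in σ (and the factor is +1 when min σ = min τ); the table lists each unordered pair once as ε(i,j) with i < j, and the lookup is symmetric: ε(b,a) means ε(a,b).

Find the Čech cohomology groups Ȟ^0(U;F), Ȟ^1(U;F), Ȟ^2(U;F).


nerve simplices:
  W12={t2,t6} W13={t4} W14={t3} W15={t5} W23={t8} W45={t7}
C dims 5,6; δ0: rk 4, SNF 1^4
degree 0: 5−4−0 = 1 → Ȟ^0 ≅ Z
degree 1: 6−0−4 = 2 → Ȟ^1 ≅ Z^2
degree 2: 0−0−0 = 0 → Ȟ^2 ≅ 0

Ȟ^0(U;F) ≅ Z, Ȟ^1(U;F) ≅ Z^2, Ȟ^2(U;F) ≅ 0


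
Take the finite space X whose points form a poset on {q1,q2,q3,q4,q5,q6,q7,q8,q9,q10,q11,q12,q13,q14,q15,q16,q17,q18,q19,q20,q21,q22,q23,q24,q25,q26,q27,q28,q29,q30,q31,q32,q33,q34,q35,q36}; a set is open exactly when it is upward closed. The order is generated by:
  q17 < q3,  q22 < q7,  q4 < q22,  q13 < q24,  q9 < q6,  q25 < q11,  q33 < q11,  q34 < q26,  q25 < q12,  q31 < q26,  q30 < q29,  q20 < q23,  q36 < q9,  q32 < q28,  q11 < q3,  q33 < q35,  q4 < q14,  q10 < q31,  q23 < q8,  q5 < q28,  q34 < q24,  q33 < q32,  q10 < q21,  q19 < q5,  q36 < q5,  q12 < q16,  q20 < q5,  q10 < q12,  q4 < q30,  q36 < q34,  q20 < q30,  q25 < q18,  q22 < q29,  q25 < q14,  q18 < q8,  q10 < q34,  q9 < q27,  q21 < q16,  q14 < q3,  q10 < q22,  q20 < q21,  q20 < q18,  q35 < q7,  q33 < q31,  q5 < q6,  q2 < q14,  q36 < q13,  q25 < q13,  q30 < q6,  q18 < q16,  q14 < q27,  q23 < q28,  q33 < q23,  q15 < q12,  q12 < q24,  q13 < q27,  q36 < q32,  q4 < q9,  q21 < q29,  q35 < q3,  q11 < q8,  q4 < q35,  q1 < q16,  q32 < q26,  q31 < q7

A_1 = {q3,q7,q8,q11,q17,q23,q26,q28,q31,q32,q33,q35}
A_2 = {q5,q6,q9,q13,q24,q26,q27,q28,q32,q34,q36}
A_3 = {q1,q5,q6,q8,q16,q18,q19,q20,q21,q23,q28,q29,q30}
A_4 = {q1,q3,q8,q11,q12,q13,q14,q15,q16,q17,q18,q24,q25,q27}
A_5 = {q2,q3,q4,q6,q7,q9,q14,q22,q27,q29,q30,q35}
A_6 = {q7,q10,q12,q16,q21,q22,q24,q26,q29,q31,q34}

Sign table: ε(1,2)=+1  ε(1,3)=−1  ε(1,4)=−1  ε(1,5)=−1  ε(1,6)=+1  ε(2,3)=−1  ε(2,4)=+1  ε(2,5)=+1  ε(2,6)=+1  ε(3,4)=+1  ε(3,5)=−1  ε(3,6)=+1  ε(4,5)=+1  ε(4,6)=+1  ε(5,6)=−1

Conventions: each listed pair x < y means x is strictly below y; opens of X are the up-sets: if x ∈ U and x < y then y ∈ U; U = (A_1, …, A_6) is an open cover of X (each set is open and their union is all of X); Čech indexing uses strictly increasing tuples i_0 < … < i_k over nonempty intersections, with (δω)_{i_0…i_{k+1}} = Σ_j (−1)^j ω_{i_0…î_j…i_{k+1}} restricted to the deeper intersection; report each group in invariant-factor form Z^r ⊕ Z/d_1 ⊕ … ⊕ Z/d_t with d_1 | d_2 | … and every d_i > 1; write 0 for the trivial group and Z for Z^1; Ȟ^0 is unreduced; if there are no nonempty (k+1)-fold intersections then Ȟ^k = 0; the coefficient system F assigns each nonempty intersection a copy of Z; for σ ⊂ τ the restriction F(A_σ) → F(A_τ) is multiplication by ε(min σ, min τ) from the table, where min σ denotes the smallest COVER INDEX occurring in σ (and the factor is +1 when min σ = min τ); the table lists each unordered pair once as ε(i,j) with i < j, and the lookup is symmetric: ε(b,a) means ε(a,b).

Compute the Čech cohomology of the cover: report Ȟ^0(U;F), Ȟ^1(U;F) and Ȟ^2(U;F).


cover nerve:
  A12={q26,q28,q32} A13={q8,q23,q28} A14={q3,q8,q11,q17} A15={q3,q7,q35} A16={q7,q26,q31} A23={q5,q6,q28} A24={q13,q24,q27} A25={q6,q9,q27} A26={q24,q26,q34} A34={q1,q8,q16,q18} A35={q6,q29,q30} A36={q16,q21,q29} A45={q3,q14,q27} A46={q12,q16,q24} A56={q7,q22,q29}
  A123={q28} A126={q26} A134={q8} A145={q3} A156={q7} A235={q6} A245={q27} A246={q24} A346={q16} A356={q29}
C dims 6,15,10; δ0: rk 6, SNF 1^5·2; δ1: rk 9, SNF 1^9
Ȟ^0: (6−6)−0=0 ⇒ 0
Ȟ^1: (15−9)−6=0 plus torsion [2] ⇒ Z/2
Ȟ^2: (10−0)−9=1 ⇒ Z

Ȟ^0 = 0, Ȟ^1 = Z/2 and Ȟ^2 = Z


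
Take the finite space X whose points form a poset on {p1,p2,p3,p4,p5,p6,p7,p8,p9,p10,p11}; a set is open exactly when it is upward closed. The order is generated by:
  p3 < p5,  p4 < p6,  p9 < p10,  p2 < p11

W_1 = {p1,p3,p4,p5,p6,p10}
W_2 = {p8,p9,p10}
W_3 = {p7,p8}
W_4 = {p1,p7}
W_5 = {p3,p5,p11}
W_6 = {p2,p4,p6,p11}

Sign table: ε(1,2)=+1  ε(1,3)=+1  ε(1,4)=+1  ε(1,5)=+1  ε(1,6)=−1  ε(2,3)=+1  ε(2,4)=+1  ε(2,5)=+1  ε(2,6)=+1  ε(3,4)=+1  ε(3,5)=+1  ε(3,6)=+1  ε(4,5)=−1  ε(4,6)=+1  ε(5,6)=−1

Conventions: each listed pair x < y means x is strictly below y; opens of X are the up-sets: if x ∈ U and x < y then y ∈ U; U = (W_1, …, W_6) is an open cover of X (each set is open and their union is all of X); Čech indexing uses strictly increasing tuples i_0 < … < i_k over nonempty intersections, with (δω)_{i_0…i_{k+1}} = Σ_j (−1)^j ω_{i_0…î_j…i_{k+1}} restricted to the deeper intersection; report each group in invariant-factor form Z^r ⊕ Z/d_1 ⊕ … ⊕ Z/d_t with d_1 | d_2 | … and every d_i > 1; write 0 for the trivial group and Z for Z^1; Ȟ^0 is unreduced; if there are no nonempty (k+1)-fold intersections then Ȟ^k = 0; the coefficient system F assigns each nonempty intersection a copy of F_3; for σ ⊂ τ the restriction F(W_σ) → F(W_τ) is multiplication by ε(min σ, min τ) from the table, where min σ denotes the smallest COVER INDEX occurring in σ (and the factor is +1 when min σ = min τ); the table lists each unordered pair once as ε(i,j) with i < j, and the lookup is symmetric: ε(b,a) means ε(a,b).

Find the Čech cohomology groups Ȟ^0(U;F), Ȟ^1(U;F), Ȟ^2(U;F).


nerve simplices:
  W12={p10} W14={p1} W15={p3,p5} W16={p4,p6} W23={p8} W34={p7} W56={p11}
C dims 6,7; δ0: rk_F3 5
degree 0: 6−5−0 = 1 → Ȟ^0 ≅ Z/3
degree 1: 7−0−5 = 2 → Ȟ^1 ≅ Z/3 ⊕ Z/3
degree 2: 0−0−0 = 0 → Ȟ^2 ≅ 0

Ȟ^0 = Z/3; Ȟ^1 = Z/3 ⊕ Z/3; Ȟ^2 = 0


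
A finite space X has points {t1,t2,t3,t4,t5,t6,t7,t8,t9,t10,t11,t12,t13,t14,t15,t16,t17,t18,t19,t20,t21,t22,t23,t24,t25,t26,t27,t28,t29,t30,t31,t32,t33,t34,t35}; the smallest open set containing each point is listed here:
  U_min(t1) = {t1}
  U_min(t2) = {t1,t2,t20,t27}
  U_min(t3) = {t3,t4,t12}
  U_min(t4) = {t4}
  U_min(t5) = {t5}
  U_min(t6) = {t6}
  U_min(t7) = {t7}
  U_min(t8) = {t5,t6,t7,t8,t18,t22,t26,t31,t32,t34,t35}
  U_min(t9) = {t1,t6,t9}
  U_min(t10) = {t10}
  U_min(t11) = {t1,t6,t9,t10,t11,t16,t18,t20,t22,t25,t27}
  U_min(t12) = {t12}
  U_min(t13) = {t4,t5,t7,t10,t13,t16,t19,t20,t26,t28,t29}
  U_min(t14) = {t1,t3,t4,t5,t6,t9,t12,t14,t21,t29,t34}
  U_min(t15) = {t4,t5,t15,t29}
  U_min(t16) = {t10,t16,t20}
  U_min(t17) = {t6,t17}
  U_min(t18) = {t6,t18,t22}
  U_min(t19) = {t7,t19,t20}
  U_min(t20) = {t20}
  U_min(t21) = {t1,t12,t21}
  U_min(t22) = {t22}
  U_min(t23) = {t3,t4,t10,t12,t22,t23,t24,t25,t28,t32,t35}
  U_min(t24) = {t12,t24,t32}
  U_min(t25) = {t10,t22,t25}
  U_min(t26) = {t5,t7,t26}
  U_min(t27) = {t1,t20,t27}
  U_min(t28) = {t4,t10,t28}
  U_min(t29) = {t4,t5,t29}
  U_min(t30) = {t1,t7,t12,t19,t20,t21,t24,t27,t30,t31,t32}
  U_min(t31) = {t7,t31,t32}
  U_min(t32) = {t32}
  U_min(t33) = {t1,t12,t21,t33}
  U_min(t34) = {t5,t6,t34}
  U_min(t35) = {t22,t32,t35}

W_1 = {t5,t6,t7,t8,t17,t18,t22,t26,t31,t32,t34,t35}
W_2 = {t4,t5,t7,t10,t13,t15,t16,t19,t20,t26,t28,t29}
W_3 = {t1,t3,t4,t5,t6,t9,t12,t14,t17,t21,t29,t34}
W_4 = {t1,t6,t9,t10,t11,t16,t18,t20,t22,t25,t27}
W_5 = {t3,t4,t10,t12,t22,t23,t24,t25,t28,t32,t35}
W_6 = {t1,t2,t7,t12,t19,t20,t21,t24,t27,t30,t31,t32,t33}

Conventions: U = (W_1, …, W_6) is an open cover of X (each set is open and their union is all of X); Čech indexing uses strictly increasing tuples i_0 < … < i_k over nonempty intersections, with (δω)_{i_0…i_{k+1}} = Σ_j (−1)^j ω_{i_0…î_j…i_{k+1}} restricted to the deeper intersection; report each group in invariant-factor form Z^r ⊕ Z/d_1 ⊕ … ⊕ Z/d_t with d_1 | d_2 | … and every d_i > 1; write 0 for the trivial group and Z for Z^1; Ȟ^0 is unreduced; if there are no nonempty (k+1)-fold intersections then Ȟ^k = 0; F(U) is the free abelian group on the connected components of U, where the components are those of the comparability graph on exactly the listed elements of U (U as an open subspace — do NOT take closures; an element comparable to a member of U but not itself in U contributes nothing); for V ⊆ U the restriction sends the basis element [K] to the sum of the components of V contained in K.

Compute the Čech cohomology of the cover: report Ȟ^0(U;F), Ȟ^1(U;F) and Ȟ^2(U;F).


Ȟ^0 = Z, Ȟ^1 = 0, Ȟ^2 = Z/2

nonempty intersections:
  W12={t5,t7,t26} W13={t5,t6,t17,t34} W14={t6,t18,t22} W15={t22,t32,t35} W16={t7,t31,t32} W23={t4,t5,t29} W24={t10,t16,t20} W25={t4,t10,t28} W26={t7,t19,t20} W34={t1,t6,t9} W35={t3,t4,t12} W36={t1,t12,t21} W45={t10,t22,t25} W46={t1,t20,t27} W56={t12,t24,t32}
  W123={t5} W126={t7} W134={t6} W145={t22} W156={t32} W235={t4} W245={t10} W246={t20} W346={t1} W356={t12}
components per intersection:
  W1: {t5,t6,t7,t8,t17,t18,t22,t26,t31,t32,t34,t35}
  W2: {t4,t5,t7,t10,t13,t15,t16,t19,t20,t26,t28,t29}
  W3: {t1,t3,t4,t5,t6,t9,t12,t14,t17,t21,t29,t34}
  W4: {t1,t6,t9,t10,t11,t16,t18,t20,t22,t25,t27}
  W5: {t3,t4,t10,t12,t22,t23,t24,t25,t28,t32,t35}
  W6: {t1,t2,t7,t12,t19,t20,t21,t24,t27,t30,t31,t32,t33}
  W12: {t5,t7,t26}
  W13: {t5,t6,t17,t34}
  W14: {t6,t18,t22}
  W15: {t22,t32,t35}
  W16: {t7,t31,t32}
  W23: {t4,t5,t29}
  W24: {t10,t16,t20}
  W25: {t4,t10,t28}
  W26: {t7,t19,t20}
  W34: {t1,t6,t9}
  W35: {t3,t4,t12}
  W36: {t1,t12,t21}
  W45: {t10,t22,t25}
  W46: {t1,t20,t27}
  W56: {t12,t24,t32}
  W123: {t5}
  W126: {t7}
  W134: {t6}
  W145: {t22}
  W156: {t32}
  W235: {t4}
  W245: {t10}
  W246: {t20}
  W346: {t1}
  W356: {t12}
C dims 6,15,10; δ0: rk 5, SNF 1^5; δ1: rk 10, SNF 1^9·2
Ȟ^0: (6−5)−0=1 ⇒ Z
Ȟ^1: (15−10)−5=0 ⇒ 0
Ȟ^2: (10−0)−10=0 plus torsion [2] ⇒ Z/2


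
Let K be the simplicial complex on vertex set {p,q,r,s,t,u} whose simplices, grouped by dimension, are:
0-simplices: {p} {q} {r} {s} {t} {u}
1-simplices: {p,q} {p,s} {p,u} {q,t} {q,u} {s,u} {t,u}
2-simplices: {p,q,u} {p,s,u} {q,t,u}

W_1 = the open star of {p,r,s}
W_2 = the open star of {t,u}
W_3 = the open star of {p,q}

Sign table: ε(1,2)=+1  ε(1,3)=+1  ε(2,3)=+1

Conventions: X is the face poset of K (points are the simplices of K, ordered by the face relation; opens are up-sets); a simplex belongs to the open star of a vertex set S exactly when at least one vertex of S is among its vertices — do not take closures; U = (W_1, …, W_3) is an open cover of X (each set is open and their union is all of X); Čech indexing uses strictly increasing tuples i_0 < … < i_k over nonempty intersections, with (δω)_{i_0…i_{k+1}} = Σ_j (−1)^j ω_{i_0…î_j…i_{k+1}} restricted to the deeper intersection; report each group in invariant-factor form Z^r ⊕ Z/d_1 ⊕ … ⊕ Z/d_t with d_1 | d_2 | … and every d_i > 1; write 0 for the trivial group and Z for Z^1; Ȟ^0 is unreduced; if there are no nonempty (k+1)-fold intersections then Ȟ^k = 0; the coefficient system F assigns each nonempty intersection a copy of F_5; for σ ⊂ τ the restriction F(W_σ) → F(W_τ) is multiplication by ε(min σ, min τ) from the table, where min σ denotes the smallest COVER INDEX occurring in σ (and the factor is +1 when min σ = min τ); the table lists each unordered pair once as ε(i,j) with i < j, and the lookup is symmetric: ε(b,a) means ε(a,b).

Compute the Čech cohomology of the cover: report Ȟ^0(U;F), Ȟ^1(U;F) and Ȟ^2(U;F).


nerve of the cover:
  W1={{p},{r},{s},{p,q},{p,s},{p,u},{s,u},{p,q,u},{p,s,u}} W2={{t},{u},{p,u},{q,t},{q,u},{s,u},{t,u},{p,q,u},{p,s,u},{q,t,u}} W3={{p},{q},{p,q},{p,s},{p,u},{q,t},{q,u},{p,q,u},{p,s,u},{q,t,u}}
  W12={{p,u},{s,u},{p,q,u},{p,s,u}} W13={{p},{p,q},{p,s},{p,u},{p,q,u},{p,s,u}} W23={{p,u},{q,t},{q,u},{p,q,u},{p,s,u},{q,t,u}}
  W123={{p,u},{p,q,u},{p,s,u}}
C dims 3,3,1; δ0: rk_F5 2; δ1: rk_F5 1
Ȟ^0 = (3 − 2) − 0 = 1, so Ȟ^0 ≅ Z/5
Ȟ^1 = (3 − 1) − 2 = 0, so Ȟ^1 ≅ 0
Ȟ^2 = (1 − 0) − 1 = 0, so Ȟ^2 ≅ 0

Ȟ^0 ≅ Z/5; Ȟ^1 ≅ 0; Ȟ^2 ≅ 0


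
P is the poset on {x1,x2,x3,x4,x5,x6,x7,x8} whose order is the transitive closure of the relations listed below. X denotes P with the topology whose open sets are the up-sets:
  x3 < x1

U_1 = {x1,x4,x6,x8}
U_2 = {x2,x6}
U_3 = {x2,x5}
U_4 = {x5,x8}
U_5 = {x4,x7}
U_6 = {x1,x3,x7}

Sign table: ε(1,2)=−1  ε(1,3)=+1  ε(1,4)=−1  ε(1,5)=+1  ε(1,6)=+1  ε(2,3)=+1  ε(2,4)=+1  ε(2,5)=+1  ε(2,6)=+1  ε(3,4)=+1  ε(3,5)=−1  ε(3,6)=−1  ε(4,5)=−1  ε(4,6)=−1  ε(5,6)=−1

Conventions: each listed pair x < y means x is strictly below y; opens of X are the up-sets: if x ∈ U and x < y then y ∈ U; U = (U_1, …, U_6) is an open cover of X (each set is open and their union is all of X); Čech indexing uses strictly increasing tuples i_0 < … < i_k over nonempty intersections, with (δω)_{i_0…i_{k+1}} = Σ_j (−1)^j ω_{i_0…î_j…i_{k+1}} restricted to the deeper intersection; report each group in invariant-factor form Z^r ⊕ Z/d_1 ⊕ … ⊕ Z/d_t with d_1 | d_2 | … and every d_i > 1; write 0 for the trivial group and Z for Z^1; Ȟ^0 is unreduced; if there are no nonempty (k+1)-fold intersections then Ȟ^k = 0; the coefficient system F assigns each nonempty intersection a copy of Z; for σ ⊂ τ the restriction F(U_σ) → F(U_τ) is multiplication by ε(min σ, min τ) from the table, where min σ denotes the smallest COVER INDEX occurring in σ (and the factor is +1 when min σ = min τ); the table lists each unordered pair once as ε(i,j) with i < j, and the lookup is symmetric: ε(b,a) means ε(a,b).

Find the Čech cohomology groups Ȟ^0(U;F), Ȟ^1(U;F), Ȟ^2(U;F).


cover nerve:
  U12={x6} U14={x8} U15={x4} U16={x1} U23={x2} U34={x5} U56={x7}
C dims 6,7; δ0: rk 6, SNF 1^5·2
Ȟ^0: (6−6)−0=0 ⇒ 0
Ȟ^1: (7−0)−6=1 plus torsion [2] ⇒ Z ⊕ Z/2
Ȟ^2: (0−0)−0=0 ⇒ 0

Ȟ^0(U;F) ≅ 0,  Ȟ^1(U;F) ≅ Z ⊕ Z/2,  Ȟ^2(U;F) ≅ 0


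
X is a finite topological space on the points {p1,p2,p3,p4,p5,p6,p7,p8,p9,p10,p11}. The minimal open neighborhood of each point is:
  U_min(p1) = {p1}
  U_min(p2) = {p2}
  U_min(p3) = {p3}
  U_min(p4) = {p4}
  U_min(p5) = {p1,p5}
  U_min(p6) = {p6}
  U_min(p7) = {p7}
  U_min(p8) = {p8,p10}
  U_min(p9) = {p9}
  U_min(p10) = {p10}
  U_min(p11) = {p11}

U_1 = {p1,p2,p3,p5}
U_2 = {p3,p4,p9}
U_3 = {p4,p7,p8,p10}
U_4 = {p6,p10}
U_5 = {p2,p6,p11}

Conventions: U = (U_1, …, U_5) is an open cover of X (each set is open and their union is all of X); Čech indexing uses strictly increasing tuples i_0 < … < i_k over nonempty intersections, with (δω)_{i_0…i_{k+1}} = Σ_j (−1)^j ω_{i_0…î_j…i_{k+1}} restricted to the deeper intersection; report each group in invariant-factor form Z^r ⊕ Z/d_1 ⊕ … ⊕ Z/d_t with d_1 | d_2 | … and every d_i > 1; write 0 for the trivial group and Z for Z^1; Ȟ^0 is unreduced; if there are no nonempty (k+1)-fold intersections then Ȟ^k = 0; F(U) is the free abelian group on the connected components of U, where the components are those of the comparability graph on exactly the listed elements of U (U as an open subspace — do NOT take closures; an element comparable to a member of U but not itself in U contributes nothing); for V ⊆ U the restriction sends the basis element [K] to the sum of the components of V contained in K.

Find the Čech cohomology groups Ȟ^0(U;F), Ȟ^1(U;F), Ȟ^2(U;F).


Ȟ^0 = Z^9, Ȟ^1 = 0 and Ȟ^2 = 0

nerve of the cover:
  U12={p3} U15={p2} U23={p4} U34={p10} U45={p6}
components per intersection:
  U1: {p1,p5} {p2} {p3}
  U2: {p3} {p4} {p9}
  U3: {p4} {p7} {p8,p10}
  U4: {p6} {p10}
  U5: {p2} {p6} {p11}
  U12: {p3}
  U15: {p2}
  U23: {p4}
  U34: {p10}
  U45: {p6}
C dims 14,5; δ0: rk 5, SNF 1^5
Ȟ^0 = (14 − 5) − 0 = 9, so Ȟ^0 ≅ Z^9
Ȟ^1 = (5 − 0) − 5 = 0, so Ȟ^1 ≅ 0
Ȟ^2 = (0 − 0) − 0 = 0, so Ȟ^2 ≅ 0


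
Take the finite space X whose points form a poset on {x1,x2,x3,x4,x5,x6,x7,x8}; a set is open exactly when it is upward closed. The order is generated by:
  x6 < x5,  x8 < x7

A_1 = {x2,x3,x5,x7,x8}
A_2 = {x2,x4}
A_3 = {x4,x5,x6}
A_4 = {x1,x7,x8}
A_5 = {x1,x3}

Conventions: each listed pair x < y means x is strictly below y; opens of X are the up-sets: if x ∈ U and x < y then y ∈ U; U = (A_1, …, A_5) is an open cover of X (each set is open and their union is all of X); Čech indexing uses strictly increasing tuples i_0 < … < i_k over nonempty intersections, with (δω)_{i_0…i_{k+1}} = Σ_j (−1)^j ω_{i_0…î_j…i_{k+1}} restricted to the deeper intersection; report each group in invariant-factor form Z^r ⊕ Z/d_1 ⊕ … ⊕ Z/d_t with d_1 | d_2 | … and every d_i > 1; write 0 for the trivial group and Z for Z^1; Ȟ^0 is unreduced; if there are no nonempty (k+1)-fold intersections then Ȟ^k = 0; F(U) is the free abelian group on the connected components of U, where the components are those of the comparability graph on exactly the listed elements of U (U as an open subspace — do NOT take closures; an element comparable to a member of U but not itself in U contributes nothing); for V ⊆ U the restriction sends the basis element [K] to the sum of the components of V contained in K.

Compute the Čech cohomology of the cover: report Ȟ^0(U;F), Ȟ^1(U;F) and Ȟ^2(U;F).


Ȟ^0(U;F) ≅ Z^6, Ȟ^1(U;F) ≅ 0 and Ȟ^2(U;F) ≅ 0

cover nerve:
  A12={x2} A13={x5} A14={x7,x8} A15={x3} A23={x4} A45={x1}
components per intersection:
  A1: {x2} {x3} {x5} {x7,x8}
  A2: {x2} {x4}
  A3: {x4} {x5,x6}
  A4: {x1} {x7,x8}
  A5: {x1} {x3}
  A12: {x2}
  A13: {x5}
  A14: {x7,x8}
  A15: {x3}
  A23: {x4}
  A45: {x1}
C dims 12,6; δ0: rk 6, SNF 1^6
Ȟ^0: (12−6)−0=6 ⇒ Z^6
Ȟ^1: (6−0)−6=0 ⇒ 0
Ȟ^2: (0−0)−0=0 ⇒ 0


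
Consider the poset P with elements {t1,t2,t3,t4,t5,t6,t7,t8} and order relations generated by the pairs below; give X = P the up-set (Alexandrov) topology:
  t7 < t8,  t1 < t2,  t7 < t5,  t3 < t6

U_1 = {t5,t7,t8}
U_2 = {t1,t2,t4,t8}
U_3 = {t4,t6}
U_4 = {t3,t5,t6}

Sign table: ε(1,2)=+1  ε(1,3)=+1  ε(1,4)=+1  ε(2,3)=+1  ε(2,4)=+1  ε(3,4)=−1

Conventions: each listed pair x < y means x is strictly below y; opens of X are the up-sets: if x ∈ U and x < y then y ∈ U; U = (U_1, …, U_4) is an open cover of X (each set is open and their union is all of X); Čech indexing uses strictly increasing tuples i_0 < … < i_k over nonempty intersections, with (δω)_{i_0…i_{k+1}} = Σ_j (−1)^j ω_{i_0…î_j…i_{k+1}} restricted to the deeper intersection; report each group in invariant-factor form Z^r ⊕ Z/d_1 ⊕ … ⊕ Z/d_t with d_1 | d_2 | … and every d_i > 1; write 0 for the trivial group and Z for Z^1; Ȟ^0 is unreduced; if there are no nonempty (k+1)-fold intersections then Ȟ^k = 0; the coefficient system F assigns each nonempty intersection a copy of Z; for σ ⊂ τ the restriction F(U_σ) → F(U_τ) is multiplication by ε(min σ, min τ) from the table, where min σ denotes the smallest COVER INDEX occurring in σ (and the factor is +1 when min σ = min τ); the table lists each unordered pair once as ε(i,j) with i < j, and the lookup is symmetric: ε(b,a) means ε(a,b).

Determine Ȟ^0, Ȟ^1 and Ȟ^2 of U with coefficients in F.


nonempty intersections:
  U12={t8} U14={t5} U23={t4} U34={t6}
C dims 4,4; δ0: rk 4, SNF 1^3·2
Ȟ^0: (4−4)−0=0 ⇒ 0
Ȟ^1: (4−0)−4=0 plus torsion [2] ⇒ Z/2
Ȟ^2: (0−0)−0=0 ⇒ 0

Ȟ^0 = 0, Ȟ^1 = Z/2, Ȟ^2 = 0


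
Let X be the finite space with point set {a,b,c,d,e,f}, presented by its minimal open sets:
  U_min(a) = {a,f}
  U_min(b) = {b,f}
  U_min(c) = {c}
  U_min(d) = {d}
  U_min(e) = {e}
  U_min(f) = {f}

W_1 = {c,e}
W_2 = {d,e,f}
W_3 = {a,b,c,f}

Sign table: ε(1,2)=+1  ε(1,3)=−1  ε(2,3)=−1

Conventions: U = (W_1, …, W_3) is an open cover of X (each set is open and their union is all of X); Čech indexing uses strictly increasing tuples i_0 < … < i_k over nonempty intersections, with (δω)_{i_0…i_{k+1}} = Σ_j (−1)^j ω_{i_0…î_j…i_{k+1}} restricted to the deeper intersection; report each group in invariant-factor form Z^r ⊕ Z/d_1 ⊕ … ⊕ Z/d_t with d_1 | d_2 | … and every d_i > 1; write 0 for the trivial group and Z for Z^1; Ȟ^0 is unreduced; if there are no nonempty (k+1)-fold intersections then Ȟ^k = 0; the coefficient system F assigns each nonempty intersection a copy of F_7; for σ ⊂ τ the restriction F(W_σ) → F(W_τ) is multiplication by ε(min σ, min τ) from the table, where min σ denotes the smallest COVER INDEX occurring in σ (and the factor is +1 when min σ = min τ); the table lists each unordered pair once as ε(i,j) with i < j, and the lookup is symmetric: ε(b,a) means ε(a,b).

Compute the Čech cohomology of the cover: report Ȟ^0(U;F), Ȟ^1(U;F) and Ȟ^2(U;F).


Ȟ^0(U;F) ≅ Z/7,  Ȟ^1(U;F) ≅ Z/7,  Ȟ^2(U;F) ≅ 0

nerve of the cover:
  W12={e} W13={c} W23={f}
C dims 3,3; δ0: rk_F7 2
Ȟ^0 = (3 − 2) − 0 = 1, so Ȟ^0 ≅ Z/7
Ȟ^1 = (3 − 0) − 2 = 1, so Ȟ^1 ≅ Z/7
Ȟ^2 = (0 − 0) − 0 = 0, so Ȟ^2 ≅ 0


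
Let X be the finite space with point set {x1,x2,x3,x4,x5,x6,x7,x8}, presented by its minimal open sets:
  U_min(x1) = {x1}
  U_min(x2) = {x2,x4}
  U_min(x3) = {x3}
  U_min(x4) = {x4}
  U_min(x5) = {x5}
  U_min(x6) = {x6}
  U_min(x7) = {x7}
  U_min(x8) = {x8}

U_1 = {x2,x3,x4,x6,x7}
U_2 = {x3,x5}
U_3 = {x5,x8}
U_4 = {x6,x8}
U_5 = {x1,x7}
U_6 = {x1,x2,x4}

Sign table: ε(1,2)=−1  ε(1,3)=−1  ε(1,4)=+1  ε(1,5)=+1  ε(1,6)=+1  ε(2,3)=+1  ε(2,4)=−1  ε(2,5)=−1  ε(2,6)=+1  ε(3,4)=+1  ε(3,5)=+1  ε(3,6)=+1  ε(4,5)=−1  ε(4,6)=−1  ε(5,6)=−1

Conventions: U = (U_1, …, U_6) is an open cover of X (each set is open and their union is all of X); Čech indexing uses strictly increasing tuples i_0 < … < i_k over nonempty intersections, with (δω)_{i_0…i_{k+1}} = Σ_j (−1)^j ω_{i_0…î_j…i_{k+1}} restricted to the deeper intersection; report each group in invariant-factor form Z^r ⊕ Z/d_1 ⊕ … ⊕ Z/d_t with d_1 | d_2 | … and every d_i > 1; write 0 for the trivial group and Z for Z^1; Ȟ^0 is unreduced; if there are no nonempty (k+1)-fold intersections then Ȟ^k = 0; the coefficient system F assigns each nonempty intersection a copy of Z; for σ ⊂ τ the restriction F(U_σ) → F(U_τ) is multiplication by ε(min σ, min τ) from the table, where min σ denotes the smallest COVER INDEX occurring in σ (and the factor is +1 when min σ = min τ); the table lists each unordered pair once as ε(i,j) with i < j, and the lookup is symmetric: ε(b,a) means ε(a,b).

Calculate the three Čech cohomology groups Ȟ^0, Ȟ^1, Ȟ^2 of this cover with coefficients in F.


Ȟ^0(U;F) ≅ 0, Ȟ^1(U;F) ≅ Z ⊕ Z/2 and Ȟ^2(U;F) ≅ 0

nonempty intersections:
  U12={x3} U14={x6} U15={x7} U16={x2,x4} U23={x5} U34={x8} U56={x1}
C dims 6,7; δ0: rk 6, SNF 1^5·2
Ȟ^0: (6−6)−0=0 ⇒ 0
Ȟ^1: (7−0)−6=1 plus torsion [2] ⇒ Z ⊕ Z/2
Ȟ^2: (0−0)−0=0 ⇒ 0


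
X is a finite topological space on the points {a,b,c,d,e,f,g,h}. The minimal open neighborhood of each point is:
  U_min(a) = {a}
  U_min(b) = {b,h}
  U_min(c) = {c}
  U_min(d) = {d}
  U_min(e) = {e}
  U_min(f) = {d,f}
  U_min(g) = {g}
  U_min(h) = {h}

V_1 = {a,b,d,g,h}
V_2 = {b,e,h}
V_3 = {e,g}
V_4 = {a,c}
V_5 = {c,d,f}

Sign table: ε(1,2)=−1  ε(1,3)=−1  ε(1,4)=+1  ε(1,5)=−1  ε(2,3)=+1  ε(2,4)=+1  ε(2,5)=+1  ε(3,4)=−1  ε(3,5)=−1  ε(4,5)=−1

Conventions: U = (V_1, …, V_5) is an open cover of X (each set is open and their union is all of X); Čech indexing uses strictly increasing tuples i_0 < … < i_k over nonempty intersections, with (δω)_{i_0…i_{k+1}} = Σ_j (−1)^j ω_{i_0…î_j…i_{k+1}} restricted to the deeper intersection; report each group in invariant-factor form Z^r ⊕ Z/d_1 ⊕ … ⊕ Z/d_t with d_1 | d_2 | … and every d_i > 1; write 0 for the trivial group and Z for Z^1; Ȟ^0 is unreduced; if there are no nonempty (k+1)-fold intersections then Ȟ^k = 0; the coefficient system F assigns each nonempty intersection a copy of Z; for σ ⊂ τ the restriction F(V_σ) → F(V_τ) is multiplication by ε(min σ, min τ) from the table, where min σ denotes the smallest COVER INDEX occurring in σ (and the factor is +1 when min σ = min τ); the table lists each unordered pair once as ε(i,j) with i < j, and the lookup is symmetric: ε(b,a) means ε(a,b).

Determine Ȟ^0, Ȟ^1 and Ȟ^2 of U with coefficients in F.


nonempty intersections:
  V12={b,h} V13={g} V14={a} V15={d} V23={e} V45={c}
C dims 5,6; δ0: rk 4, SNF 1^4
Ȟ^0: (5−4)−0=1 ⇒ Z
Ȟ^1: (6−0)−4=2 ⇒ Z^2
Ȟ^2: (0−0)−0=0 ⇒ 0

Ȟ^0 ≅ Z, Ȟ^1 ≅ Z^2 and Ȟ^2 ≅ 0


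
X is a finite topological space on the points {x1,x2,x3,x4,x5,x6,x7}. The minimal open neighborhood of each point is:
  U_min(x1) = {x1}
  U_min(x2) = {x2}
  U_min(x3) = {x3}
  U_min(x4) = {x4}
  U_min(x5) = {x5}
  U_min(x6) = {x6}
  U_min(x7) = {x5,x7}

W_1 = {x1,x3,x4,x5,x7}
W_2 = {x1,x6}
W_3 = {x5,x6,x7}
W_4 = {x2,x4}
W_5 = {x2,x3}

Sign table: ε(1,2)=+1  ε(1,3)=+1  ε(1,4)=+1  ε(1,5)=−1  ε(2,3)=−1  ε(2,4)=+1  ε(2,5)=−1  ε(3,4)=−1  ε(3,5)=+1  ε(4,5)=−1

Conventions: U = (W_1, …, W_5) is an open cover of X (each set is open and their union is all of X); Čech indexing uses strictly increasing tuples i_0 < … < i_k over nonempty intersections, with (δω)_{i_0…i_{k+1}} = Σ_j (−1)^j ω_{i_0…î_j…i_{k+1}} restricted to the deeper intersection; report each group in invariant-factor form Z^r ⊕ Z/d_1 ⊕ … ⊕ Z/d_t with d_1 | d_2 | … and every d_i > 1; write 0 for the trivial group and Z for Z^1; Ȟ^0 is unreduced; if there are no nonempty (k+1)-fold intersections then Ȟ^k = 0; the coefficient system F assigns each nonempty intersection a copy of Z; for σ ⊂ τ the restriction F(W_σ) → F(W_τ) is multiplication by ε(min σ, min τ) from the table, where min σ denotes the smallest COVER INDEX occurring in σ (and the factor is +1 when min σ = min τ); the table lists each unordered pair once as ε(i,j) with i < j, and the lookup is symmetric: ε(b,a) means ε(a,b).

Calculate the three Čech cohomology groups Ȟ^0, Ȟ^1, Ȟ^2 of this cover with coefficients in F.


intersection data:
  W12={x1} W13={x5,x7} W14={x4} W15={x3} W23={x6} W45={x2}
C dims 5,6; δ0: rk 5, SNF 1^4·2
Ȟ^0 = (5 − 5) − 0 = 0, so Ȟ^0 ≅ 0
Ȟ^1 = (6 − 0) − 5 = 1 plus torsion [2], so Ȟ^1 ≅ Z ⊕ Z/2
Ȟ^2 = (0 − 0) − 0 = 0, so Ȟ^2 ≅ 0

Ȟ^0(U;F) ≅ 0; Ȟ^1(U;F) ≅ Z ⊕ Z/2; Ȟ^2(U;F) ≅ 0


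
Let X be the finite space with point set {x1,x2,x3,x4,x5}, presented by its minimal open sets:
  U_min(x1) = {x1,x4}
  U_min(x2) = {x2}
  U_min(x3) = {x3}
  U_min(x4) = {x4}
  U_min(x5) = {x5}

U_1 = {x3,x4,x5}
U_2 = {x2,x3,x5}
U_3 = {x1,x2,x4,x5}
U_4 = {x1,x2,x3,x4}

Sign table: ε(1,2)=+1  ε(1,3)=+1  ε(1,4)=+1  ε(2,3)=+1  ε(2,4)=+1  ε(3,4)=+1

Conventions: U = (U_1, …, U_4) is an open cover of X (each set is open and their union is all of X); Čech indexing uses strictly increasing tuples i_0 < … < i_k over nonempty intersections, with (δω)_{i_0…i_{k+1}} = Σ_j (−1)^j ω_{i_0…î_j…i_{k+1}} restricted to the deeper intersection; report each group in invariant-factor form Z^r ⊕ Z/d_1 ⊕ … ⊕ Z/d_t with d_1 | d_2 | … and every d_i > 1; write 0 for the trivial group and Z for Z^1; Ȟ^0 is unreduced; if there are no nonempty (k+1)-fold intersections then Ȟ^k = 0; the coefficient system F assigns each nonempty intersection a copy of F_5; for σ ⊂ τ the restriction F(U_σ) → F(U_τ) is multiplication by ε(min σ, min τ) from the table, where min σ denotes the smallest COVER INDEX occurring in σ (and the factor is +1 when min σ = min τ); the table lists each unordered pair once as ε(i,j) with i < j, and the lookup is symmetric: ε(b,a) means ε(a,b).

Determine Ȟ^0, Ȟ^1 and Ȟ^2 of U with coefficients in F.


Ȟ^0 ≅ Z/5, Ȟ^1 ≅ 0, Ȟ^2 ≅ Z/5

nerve of the cover:
  U12={x3,x5} U13={x4,x5} U14={x3,x4} U23={x2,x5} U24={x2,x3} U34={x1,x2,x4}
  U123={x5} U124={x3} U134={x4} U234={x2}
C dims 4,6,4; δ0: rk_F5 3; δ1: rk_F5 3
Ȟ^0 = (4 − 3) − 0 = 1, so Ȟ^0 ≅ Z/5
Ȟ^1 = (6 − 3) − 3 = 0, so Ȟ^1 ≅ 0
Ȟ^2 = (4 − 0) − 3 = 1, so Ȟ^2 ≅ Z/5


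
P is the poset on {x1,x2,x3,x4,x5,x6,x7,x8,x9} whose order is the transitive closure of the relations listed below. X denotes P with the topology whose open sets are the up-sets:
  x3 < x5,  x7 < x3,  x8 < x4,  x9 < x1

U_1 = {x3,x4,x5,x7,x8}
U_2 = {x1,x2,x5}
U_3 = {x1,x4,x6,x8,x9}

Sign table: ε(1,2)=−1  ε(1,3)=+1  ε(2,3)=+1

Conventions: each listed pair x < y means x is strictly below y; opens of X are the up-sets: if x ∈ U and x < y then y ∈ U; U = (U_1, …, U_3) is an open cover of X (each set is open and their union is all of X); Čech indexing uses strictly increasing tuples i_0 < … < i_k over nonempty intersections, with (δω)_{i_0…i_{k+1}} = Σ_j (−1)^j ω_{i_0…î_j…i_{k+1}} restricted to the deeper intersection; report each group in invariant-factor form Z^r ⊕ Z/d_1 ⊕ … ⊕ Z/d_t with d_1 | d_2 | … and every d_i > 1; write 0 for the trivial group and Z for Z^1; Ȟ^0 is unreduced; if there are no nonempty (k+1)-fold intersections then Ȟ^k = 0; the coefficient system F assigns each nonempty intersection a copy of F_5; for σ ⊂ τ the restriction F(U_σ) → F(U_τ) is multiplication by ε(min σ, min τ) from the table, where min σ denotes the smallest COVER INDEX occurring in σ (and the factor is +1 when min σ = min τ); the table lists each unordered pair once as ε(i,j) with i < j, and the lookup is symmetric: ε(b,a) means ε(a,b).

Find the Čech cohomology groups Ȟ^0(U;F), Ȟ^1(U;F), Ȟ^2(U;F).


intersection data:
  U12={x5} U13={x4,x8} U23={x1}
C dims 3,3; δ0: rk_F5 3
Ȟ^0 = (3 − 3) − 0 = 0, so Ȟ^0 ≅ 0
Ȟ^1 = (3 − 0) − 3 = 0, so Ȟ^1 ≅ 0
Ȟ^2 = (0 − 0) − 0 = 0, so Ȟ^2 ≅ 0

Ȟ^0 = 0,  Ȟ^1 = 0,  Ȟ^2 = 0


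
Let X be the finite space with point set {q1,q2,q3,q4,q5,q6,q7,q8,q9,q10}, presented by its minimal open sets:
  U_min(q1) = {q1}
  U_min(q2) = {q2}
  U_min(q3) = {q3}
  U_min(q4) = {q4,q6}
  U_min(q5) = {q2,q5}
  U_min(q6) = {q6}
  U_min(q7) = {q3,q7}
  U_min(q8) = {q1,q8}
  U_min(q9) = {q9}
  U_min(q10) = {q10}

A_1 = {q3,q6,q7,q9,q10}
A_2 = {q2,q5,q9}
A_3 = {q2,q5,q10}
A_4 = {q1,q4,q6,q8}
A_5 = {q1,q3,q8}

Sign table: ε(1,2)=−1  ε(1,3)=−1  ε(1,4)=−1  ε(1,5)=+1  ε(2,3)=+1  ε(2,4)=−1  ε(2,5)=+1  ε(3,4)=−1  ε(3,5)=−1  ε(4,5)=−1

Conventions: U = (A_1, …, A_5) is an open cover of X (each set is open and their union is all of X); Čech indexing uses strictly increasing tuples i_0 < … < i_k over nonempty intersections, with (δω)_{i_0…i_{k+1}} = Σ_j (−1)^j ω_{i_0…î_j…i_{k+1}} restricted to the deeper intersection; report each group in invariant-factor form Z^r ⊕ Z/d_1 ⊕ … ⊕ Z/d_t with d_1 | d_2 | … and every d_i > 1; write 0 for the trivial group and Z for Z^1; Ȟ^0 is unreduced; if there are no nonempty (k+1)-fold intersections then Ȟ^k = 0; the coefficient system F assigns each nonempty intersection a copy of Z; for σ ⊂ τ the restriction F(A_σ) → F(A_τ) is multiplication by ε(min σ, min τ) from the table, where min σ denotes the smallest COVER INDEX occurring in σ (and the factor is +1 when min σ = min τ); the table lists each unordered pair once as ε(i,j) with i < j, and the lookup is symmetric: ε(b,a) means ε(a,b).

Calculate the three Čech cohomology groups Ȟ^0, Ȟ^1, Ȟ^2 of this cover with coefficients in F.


Ȟ^0 ≅ Z; Ȟ^1 ≅ Z^2; Ȟ^2 ≅ 0

intersection data:
  A12={q9} A13={q10} A14={q6} A15={q3} A23={q2,q5} A45={q1,q8}
C dims 5,6; δ0: rk 4, SNF 1^4
Ȟ^0 = (5 − 4) − 0 = 1, so Ȟ^0 ≅ Z
Ȟ^1 = (6 − 0) − 4 = 2, so Ȟ^1 ≅ Z^2
Ȟ^2 = (0 − 0) − 0 = 0, so Ȟ^2 ≅ 0


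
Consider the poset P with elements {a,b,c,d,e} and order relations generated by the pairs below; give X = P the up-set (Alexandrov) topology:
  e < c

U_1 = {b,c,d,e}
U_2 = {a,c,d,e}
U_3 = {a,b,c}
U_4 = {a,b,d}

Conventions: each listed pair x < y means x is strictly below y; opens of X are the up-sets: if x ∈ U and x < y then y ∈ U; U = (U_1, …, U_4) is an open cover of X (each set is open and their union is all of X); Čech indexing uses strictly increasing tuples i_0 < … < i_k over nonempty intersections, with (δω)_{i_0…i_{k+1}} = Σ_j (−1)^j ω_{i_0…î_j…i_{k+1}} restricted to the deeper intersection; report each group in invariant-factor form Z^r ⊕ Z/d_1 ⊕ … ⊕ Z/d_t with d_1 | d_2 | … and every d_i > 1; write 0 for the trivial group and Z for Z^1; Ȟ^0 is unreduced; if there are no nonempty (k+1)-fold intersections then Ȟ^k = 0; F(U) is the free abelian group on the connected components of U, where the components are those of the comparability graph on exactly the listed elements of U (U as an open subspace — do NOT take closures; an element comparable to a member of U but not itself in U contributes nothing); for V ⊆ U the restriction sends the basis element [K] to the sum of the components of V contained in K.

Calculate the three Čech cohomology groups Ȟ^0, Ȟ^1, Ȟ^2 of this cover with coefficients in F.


nonempty intersections:
  U12={c,d,e} U13={b,c} U14={b,d} U23={a,c} U24={a,d} U34={a,b}
  U123={c} U124={d} U134={b} U234={a}
components per intersection:
  U1: {b} {c,e} {d}
  U2: {a} {c,e} {d}
  U3: {a} {b} {c}
  U4: {a} {b} {d}
  U12: {c,e} {d}
  U13: {b} {c}
  U14: {b} {d}
  U23: {a} {c}
  U24: {a} {d}
  U34: {a} {b}
  U123: {c}
  U124: {d}
  U134: {b}
  U234: {a}
C dims 12,12,4; δ0: rk 8, SNF 1^8; δ1: rk 4, SNF 1^4
Ȟ^0: (12−8)−0=4 ⇒ Z^4
Ȟ^1: (12−4)−8=0 ⇒ 0
Ȟ^2: (4−0)−4=0 ⇒ 0

Ȟ^0 = Z^4, Ȟ^1 = 0, Ȟ^2 = 0
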